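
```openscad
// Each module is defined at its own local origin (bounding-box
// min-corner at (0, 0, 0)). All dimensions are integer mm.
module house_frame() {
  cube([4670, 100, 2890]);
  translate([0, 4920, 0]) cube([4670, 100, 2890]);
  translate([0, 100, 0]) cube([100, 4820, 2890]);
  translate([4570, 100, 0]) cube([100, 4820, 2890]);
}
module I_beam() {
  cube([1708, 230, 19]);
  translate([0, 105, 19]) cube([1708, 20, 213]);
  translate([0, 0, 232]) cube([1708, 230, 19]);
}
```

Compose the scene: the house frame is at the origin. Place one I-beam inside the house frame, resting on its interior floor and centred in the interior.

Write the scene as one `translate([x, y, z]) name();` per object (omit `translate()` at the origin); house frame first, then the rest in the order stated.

house_frame();
translate([1481, 2395, 0]) I_beam();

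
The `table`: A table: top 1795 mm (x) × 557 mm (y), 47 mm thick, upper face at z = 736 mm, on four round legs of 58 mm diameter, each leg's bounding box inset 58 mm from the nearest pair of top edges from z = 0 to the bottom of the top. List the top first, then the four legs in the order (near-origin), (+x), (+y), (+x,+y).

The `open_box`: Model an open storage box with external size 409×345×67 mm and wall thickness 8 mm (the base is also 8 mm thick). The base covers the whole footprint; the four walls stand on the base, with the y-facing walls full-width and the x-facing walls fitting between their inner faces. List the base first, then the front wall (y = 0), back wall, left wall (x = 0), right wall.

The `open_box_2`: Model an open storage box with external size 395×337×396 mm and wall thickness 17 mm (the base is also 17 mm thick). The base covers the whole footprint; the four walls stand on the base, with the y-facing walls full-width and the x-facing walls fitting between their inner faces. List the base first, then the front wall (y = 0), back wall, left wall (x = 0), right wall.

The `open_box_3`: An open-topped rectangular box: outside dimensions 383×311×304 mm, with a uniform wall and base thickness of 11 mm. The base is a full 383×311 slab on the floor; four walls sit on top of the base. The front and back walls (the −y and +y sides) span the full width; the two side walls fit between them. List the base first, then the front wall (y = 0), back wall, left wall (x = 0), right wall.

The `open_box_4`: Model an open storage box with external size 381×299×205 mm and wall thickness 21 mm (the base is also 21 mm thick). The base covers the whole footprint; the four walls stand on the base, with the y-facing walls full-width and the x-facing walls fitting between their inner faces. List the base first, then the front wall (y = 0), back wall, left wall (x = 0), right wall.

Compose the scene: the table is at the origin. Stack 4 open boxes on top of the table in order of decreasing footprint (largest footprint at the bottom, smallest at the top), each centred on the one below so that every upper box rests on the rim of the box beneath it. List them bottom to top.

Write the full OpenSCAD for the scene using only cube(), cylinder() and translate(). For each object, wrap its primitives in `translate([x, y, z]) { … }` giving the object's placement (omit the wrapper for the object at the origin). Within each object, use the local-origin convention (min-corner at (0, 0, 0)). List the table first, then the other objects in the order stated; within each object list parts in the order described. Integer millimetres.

translate([0, 0, 689]) cube([1795, 557, 47]);
translate([87, 87, 0]) cylinder(h = 689, r = 29);
translate([1708, 87, 0]) cylinder(h = 689, r = 29);
translate([87, 470, 0]) cylinder(h = 689, r = 29);
translate([1708, 470, 0]) cylinder(h = 689, r = 29);
translate([693, 106, 736]) {
  cube([409, 345, 8]);
  translate([0, 0, 8]) cube([409, 8, 59]);
  translate([0, 337, 8]) cube([409, 8, 59]);
  translate([0, 8, 8]) cube([8, 329, 59]);
  translate([401, 8, 8]) cube([8, 329, 59]);
}
translate([700, 110, 803]) {
  cube([395, 337, 17]);
  translate([0, 0, 17]) cube([395, 17, 379]);
  translate([0, 320, 17]) cube([395, 17, 379]);
  translate([0, 17, 17]) cube([17, 303, 379]);
  translate([378, 17, 17]) cube([17, 303, 379]);
}
translate([706, 123, 1199]) {
  cube([383, 311, 11]);
  translate([0, 0, 11]) cube([383, 11, 293]);
  translate([0, 300, 11]) cube([383, 11, 293]);
  translate([0, 11, 11]) cube([11, 289, 293]);
  translate([372, 11, 11]) cube([11, 289, 293]);
}
translate([707, 129, 1503]) {
  cube([381, 299, 21]);
  translate([0, 0, 21]) cube([381, 21, 184]);
  translate([0, 278, 21]) cube([381, 21, 184]);
  translate([0, 21, 21]) cube([21, 257, 184]);
  translate([360, 21, 21]) cube([21, 257, 184]);
}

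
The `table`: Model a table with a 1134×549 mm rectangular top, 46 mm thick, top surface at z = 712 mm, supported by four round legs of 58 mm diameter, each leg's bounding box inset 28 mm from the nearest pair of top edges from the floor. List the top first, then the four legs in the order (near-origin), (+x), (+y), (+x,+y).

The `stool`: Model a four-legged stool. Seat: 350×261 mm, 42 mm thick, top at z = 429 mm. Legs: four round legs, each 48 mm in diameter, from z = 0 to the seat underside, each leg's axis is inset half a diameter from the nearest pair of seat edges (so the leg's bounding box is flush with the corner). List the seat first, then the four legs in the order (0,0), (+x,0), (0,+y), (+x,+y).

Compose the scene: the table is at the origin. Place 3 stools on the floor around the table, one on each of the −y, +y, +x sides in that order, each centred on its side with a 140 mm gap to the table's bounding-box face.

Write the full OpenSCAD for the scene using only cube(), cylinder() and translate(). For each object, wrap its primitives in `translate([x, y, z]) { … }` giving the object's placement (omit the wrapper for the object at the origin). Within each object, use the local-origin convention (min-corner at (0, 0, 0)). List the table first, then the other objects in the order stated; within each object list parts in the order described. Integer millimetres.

translate([0, 0, 666]) cube([1134, 549, 46]);
translate([57, 57, 0]) cylinder(h = 666, r = 29);
translate([1077, 57, 0]) cylinder(h = 666, r = 29);
translate([57, 492, 0]) cylinder(h = 666, r = 29);
translate([1077, 492, 0]) cylinder(h = 666, r = 29);
translate([392, -401, 0]) {
  translate([0, 0, 387]) cube([350, 261, 42]);
  translate([24, 24, 0]) cylinder(h = 387, r = 24);
  translate([326, 24, 0]) cylinder(h = 387, r = 24);
  translate([24, 237, 0]) cylinder(h = 387, r = 24);
  translate([326, 237, 0]) cylinder(h = 387, r = 24);
}
translate([392, 689, 0]) {
  translate([0, 0, 387]) cube([350, 261, 42]);
  translate([24, 24, 0]) cylinder(h = 387, r = 24);
  translate([326, 24, 0]) cylinder(h = 387, r = 24);
  translate([24, 237, 0]) cylinder(h = 387, r = 24);
  translate([326, 237, 0]) cylinder(h = 387, r = 24);
}
translate([1274, 144, 0]) {
  translate([0, 0, 387]) cube([350, 261, 42]);
  translate([24, 24, 0]) cylinder(h = 387, r = 24);
  translate([326, 24, 0]) cylinder(h = 387, r = 24);
  translate([24, 237, 0]) cylinder(h = 387, r = 24);
  translate([326, 237, 0]) cylinder(h = 387, r = 24);
}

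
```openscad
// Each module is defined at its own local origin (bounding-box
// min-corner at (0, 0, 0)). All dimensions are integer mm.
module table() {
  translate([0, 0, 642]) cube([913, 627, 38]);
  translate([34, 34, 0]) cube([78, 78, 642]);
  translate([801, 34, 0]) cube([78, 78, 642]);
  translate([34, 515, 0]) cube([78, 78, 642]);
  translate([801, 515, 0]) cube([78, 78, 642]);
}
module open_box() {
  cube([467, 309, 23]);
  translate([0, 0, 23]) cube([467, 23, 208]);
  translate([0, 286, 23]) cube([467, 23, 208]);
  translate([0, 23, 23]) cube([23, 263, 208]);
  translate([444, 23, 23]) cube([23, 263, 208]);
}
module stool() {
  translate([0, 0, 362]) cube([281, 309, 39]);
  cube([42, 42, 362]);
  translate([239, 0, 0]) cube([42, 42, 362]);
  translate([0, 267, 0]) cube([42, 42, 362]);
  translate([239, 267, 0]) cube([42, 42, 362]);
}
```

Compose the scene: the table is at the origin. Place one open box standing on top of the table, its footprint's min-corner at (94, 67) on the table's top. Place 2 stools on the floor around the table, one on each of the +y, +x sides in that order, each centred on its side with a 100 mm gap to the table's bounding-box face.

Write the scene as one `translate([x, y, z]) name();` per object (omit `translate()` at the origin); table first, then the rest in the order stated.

table();
translate([94, 67, 680]) open_box();
translate([316, 727, 0]) stool();
translate([1013, 159, 0]) stool();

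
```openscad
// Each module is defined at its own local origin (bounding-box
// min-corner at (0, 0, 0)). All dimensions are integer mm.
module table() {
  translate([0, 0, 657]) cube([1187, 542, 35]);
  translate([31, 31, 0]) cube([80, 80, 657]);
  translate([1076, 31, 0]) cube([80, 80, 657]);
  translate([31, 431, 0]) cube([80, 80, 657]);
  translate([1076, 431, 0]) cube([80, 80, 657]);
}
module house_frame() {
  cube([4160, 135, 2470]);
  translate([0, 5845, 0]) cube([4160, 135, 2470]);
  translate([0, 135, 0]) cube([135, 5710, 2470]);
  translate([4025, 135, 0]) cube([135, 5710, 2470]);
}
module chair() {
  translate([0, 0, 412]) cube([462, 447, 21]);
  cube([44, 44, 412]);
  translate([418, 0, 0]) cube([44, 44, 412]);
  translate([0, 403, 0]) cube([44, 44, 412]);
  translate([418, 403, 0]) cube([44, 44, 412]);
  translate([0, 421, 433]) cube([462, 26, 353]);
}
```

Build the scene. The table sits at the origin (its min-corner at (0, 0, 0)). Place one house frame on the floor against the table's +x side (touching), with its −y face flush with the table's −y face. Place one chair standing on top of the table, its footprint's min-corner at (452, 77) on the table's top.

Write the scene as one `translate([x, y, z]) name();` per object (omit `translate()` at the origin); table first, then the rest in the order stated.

table();
translate([1187, 0, 0]) house_frame();
translate([452, 77, 692]) chair();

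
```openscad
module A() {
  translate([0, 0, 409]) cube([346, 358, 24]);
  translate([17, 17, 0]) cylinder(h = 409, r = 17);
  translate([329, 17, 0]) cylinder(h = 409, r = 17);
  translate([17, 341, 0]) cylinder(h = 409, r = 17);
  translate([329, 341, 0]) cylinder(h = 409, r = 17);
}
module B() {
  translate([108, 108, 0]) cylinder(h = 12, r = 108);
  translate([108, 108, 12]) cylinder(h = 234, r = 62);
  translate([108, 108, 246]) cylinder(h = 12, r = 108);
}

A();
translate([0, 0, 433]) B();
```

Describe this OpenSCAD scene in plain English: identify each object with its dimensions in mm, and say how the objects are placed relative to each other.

A is a four-legged stool. The seat is a 346×358×24 mm slab whose top surface is at z = 433 mm; four round legs, each 34 mm in diameter, run from the floor (z = 0) to the underside of the seat, each leg's axis is inset half a diameter from the nearest pair of seat edges (so the leg's bounding box is flush with the corner).

B is a spool: two coaxial disc flanges of radius 108 mm and thickness 12 mm, joined by a core cylinder of radius 62 mm and height 234 mm. The lower flange rests on z = 0 and the three cylinders share a vertical axis.

The spool is on top of the stool.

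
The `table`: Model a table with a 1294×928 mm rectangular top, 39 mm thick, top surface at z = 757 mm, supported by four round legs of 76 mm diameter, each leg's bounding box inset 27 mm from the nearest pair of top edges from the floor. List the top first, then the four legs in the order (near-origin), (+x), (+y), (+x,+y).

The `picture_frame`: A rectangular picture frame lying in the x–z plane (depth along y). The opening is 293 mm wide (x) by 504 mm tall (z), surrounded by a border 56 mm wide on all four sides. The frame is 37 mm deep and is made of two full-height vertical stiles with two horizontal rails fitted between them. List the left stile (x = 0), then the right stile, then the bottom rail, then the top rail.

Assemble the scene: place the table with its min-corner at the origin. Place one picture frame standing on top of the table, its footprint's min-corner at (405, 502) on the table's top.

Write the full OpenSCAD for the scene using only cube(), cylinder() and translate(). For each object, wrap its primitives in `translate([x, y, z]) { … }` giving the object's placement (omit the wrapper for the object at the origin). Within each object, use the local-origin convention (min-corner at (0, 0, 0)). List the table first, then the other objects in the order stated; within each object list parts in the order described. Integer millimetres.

translate([0, 0, 718]) cube([1294, 928, 39]);
translate([65, 65, 0]) cylinder(h = 718, r = 38);
translate([1229, 65, 0]) cylinder(h = 718, r = 38);
translate([65, 863, 0]) cylinder(h = 718, r = 38);
translate([1229, 863, 0]) cylinder(h = 718, r = 38);
translate([405, 502, 757]) {
  cube([56, 37, 616]);
  translate([349, 0, 0]) cube([56, 37, 616]);
  translate([56, 0, 0]) cube([293, 37, 56]);
  translate([56, 0, 560]) cube([293, 37, 56]);
}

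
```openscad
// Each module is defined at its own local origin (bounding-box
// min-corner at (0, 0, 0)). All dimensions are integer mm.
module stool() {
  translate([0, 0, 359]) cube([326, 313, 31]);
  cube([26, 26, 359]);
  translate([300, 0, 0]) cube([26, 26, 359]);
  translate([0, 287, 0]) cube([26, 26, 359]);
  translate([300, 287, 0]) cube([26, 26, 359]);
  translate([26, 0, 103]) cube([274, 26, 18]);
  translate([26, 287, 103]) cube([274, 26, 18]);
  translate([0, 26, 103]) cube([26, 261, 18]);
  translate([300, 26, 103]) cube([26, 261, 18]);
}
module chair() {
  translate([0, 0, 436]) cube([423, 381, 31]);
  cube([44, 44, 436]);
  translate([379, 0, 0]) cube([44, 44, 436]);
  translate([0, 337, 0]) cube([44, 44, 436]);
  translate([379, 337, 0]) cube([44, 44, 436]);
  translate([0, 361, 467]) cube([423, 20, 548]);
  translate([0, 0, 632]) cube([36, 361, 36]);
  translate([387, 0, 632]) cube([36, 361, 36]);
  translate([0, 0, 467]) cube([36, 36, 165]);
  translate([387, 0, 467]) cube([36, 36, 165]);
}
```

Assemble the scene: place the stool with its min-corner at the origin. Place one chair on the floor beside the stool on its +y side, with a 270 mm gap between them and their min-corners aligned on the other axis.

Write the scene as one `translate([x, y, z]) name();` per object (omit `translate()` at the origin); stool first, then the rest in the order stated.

stool();
translate([0, 583, 0]) chair();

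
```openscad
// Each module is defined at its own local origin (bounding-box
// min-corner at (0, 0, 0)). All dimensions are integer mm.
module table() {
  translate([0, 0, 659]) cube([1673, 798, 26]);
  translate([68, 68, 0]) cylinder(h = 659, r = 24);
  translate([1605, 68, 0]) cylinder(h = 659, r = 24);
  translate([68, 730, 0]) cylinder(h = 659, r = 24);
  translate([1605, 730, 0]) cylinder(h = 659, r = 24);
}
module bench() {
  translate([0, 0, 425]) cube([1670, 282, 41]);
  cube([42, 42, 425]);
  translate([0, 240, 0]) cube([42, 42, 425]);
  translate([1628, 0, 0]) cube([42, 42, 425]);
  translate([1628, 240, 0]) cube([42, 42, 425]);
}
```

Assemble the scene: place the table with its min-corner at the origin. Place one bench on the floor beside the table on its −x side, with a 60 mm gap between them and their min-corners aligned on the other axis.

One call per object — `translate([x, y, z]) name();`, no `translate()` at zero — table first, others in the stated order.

table();
translate([-1730, 0, 0]) bench();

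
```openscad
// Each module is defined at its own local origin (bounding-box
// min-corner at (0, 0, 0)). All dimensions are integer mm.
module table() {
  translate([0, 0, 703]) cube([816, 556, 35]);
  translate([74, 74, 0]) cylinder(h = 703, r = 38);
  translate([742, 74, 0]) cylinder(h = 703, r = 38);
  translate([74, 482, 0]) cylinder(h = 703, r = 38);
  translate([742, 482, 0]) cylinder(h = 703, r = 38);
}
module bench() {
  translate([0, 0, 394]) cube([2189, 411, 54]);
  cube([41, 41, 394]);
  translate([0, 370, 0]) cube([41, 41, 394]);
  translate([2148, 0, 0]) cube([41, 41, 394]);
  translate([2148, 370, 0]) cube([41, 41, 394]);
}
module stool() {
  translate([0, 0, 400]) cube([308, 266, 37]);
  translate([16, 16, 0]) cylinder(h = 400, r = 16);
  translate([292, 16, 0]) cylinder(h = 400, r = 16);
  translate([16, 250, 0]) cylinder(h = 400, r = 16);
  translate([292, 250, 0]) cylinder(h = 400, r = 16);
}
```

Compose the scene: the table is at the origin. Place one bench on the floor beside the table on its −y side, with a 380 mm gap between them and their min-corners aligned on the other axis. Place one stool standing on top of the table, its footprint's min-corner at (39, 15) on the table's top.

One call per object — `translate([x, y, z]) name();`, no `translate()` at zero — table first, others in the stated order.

table();
translate([0, -791, 0]) bench();
translate([39, 15, 738]) stool();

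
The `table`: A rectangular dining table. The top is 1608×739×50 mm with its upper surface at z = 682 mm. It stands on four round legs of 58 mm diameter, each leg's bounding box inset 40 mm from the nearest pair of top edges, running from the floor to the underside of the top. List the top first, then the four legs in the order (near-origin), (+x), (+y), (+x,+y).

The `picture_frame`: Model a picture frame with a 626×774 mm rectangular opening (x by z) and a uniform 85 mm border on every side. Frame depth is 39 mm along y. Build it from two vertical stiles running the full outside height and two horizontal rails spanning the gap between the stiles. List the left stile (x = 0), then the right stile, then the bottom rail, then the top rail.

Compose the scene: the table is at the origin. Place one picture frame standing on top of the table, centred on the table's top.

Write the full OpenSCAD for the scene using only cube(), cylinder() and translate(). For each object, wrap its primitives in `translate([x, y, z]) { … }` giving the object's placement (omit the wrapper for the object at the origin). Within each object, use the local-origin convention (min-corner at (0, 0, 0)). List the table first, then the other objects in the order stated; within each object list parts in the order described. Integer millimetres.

translate([0, 0, 632]) cube([1608, 739, 50]);
translate([69, 69, 0]) cylinder(h = 632, r = 29);
translate([1539, 69, 0]) cylinder(h = 632, r = 29);
translate([69, 670, 0]) cylinder(h = 632, r = 29);
translate([1539, 670, 0]) cylinder(h = 632, r = 29);
translate([406, 350, 682]) {
  cube([85, 39, 944]);
  translate([711, 0, 0]) cube([85, 39, 944]);
  translate([85, 0, 0]) cube([626, 39, 85]);
  translate([85, 0, 859]) cube([626, 39, 85]);
}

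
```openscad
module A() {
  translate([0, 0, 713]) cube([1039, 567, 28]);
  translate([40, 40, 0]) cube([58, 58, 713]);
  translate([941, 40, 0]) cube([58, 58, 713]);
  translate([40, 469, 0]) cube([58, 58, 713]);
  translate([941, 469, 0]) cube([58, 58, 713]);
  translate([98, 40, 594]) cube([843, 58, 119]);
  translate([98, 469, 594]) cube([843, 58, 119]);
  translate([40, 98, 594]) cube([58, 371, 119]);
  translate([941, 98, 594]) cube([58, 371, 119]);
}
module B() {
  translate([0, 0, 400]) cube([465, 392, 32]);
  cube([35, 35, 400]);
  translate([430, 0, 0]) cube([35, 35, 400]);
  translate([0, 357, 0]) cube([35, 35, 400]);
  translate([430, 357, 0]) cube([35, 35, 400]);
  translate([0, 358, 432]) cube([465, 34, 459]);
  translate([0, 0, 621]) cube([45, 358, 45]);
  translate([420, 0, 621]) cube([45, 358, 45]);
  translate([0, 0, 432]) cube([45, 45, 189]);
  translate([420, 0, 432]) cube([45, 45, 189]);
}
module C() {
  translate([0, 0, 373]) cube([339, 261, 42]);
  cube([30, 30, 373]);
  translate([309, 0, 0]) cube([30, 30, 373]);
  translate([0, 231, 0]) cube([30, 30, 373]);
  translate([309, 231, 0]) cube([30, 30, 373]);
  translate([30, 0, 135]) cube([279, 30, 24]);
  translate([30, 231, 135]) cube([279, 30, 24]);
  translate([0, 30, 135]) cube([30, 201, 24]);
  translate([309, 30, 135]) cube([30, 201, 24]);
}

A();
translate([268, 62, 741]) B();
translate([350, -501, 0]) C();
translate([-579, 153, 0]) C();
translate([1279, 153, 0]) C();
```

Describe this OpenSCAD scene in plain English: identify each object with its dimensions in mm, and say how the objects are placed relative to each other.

A is a rectangular dining table. The top is 1039×567×28 mm with its upper surface at z = 741 mm. It stands on four 58×58 mm square legs, each inset 40 mm from the nearest pair of top edges, running from the floor to the underside of the top. Four apron rails, 58 mm thick and 119 mm tall, run between adjacent legs with their top edges flush with the underside of the top and their outer faces flush with the legs' outer faces.

B is a chair: 465×392 mm seat, 32 mm thick, top at z = 432 mm, on four 35 mm square corner legs flush with the seat edges. A 34 mm thick backrest slab spans the full seat width, extending 459 mm above the seat top, its back face flush with the seat's +y edge. Two armrests of 45×45 mm section run along each side from the seat's front edge to the front of the backrest, top faces 234 mm above the seat top and outer faces flush with the seat's x-edges; a 45×45 mm post under the front of each armrest stands on the seat at the front corner.

C is a four-legged stool. The seat is 339×261 mm, 42 mm thick, top at z = 415 mm. It stands on four square legs, each 30×30 mm in cross-section, from z = 0 to the seat underside, each flush with a corner of the seat. Four stretchers, 30 mm wide and 24 mm tall, connect adjacent legs with their undersides at z = 135 mm, each running between the inner faces of the legs it joins and aligned with the legs' outer faces on the other axis.

The chair is on top of the table. Three stools sit around the table at the −y, −x, +x sides.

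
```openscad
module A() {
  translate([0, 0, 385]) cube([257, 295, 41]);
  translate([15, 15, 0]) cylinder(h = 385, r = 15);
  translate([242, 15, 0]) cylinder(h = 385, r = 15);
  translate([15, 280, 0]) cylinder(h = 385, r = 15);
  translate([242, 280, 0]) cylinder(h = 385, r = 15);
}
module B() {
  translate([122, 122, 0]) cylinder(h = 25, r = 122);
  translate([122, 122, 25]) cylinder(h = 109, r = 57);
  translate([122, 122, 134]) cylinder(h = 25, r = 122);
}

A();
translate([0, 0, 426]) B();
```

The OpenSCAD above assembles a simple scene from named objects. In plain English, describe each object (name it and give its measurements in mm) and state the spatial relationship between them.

A is a simple wooden stool: a rectangular seat 257 mm (x) by 295 mm (y), 41 mm thick, top face at z = 426 mm, on four round legs, each 30 mm in diameter. The legs rest on z = 0, each leg's axis is inset half a diameter from the nearest pair of seat edges (so the leg's bounding box is flush with the corner).

B is a spool: two coaxial disc flanges of radius 122 mm and thickness 25 mm, joined by a core cylinder of radius 57 mm and height 109 mm. The lower flange rests on z = 0 and the three cylinders share a vertical axis.

The spool is on top of the stool.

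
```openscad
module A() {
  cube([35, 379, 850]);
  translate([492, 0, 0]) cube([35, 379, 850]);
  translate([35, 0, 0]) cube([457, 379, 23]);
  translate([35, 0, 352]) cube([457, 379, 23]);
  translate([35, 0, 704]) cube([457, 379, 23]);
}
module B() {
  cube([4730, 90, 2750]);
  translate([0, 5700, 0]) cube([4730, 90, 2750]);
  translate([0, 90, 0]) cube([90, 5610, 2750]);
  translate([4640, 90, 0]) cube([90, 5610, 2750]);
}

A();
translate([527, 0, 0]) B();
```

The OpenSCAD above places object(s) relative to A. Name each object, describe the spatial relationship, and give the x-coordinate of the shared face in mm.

The bookshelf's +x face and the house frame's −x face are both at x = 527 mm.

A is a bookshelf. B is a house frame. The house frame is against the bookshelf's +x side, with their −y faces flush. The x-coordinate of the shared face is 527 mm.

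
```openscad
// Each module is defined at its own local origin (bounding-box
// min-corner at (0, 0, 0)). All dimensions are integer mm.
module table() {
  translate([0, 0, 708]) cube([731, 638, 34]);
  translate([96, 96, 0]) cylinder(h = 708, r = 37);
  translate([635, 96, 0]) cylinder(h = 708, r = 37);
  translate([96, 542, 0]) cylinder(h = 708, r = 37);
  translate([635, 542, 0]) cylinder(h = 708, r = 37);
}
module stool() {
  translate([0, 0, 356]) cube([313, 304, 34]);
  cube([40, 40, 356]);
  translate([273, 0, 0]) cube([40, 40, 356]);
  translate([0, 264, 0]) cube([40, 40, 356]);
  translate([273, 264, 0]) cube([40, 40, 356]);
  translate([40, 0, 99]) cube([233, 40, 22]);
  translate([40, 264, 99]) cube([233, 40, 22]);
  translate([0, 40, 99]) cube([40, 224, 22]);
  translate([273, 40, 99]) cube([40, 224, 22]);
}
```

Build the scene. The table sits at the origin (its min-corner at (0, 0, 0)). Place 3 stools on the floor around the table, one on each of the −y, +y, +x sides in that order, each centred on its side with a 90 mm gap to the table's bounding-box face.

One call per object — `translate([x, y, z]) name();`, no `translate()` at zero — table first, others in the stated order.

table();
translate([209, -394, 0]) stool();
translate([209, 728, 0]) stool();
translate([821, 167, 0]) stool();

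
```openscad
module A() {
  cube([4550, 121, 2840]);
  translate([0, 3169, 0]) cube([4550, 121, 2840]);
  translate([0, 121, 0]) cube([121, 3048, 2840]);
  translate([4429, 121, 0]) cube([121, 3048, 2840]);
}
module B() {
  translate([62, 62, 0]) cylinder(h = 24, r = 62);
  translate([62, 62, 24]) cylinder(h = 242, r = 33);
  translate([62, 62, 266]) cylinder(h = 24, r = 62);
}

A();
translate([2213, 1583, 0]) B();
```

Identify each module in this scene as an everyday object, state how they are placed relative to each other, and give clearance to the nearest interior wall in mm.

Clearances: x = 2092, y = 1462; minimum 1462 mm.

A is a house frame. B is a spool. The spool sits inside the house frame, centred. The clearance to the nearest interior wall is 1462 mm.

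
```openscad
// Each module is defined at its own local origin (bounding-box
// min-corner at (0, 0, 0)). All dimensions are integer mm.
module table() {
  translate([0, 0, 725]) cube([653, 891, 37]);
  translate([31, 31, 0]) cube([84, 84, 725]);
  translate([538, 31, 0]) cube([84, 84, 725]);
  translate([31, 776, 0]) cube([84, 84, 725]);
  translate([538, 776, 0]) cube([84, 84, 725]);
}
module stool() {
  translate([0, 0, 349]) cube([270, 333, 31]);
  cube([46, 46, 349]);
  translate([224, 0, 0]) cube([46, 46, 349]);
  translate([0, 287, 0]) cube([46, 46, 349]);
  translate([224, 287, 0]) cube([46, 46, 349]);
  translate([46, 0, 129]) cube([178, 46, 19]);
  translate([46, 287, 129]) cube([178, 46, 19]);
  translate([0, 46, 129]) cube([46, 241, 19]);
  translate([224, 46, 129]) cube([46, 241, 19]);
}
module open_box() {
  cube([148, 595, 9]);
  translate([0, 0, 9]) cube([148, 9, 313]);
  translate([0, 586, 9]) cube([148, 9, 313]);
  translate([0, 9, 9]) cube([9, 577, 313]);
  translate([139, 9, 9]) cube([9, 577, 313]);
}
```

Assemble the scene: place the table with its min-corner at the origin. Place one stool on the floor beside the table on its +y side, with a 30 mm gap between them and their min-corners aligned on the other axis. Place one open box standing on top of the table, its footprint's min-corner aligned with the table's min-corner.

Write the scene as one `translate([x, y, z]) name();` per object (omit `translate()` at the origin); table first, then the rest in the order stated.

table();
translate([0, 921, 0]) stool();
translate([0, 0, 762]) open_box();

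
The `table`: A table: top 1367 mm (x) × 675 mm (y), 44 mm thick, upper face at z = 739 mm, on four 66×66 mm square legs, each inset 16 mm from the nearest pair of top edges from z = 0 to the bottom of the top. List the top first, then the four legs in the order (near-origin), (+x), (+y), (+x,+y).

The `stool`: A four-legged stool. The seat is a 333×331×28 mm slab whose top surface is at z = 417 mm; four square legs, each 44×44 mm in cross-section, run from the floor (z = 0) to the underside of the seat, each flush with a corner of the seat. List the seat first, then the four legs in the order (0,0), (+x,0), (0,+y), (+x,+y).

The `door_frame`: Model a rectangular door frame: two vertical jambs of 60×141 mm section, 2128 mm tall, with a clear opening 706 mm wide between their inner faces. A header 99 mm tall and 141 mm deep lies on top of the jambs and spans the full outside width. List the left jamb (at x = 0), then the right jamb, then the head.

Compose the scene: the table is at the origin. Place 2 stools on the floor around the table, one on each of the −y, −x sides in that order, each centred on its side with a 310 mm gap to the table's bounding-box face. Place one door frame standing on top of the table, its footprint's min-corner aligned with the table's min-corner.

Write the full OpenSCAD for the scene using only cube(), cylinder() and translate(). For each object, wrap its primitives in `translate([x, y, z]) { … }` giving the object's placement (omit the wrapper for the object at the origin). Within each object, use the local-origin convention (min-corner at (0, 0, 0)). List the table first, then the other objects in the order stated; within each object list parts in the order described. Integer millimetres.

translate([0, 0, 695]) cube([1367, 675, 44]);
translate([16, 16, 0]) cube([66, 66, 695]);
translate([1285, 16, 0]) cube([66, 66, 695]);
translate([16, 593, 0]) cube([66, 66, 695]);
translate([1285, 593, 0]) cube([66, 66, 695]);
translate([517, -641, 0]) {
  translate([0, 0, 389]) cube([333, 331, 28]);
  cube([44, 44, 389]);
  translate([289, 0, 0]) cube([44, 44, 389]);
  translate([0, 287, 0]) cube([44, 44, 389]);
  translate([289, 287, 0]) cube([44, 44, 389]);
}
translate([-643, 172, 0]) {
  translate([0, 0, 389]) cube([333, 331, 28]);
  cube([44, 44, 389]);
  translate([289, 0, 0]) cube([44, 44, 389]);
  translate([0, 287, 0]) cube([44, 44, 389]);
  translate([289, 287, 0]) cube([44, 44, 389]);
}
translate([0, 0, 739]) {
  cube([60, 141, 2128]);
  translate([766, 0, 0]) cube([60, 141, 2128]);
  translate([0, 0, 2128]) cube([826, 141, 99]);
}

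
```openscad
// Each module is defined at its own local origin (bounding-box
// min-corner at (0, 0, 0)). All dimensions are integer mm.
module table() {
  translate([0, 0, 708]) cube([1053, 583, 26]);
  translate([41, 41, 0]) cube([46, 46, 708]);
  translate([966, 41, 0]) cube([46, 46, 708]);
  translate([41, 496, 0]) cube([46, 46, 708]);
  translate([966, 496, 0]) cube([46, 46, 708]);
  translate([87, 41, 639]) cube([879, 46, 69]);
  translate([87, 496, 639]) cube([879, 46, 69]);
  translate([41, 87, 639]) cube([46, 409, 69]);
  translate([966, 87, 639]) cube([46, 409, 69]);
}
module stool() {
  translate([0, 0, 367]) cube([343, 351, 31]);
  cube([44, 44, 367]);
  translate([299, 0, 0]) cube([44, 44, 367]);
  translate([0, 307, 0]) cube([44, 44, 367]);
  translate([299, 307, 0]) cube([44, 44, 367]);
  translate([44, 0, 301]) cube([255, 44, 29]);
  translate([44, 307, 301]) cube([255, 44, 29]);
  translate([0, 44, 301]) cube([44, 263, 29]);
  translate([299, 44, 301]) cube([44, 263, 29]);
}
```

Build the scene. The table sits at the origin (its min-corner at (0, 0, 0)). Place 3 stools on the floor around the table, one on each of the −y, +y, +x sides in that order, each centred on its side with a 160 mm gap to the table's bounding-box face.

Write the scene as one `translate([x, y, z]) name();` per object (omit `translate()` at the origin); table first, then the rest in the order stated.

table();
translate([355, -511, 0]) stool();
translate([355, 743, 0]) stool();
translate([1213, 116, 0]) stool();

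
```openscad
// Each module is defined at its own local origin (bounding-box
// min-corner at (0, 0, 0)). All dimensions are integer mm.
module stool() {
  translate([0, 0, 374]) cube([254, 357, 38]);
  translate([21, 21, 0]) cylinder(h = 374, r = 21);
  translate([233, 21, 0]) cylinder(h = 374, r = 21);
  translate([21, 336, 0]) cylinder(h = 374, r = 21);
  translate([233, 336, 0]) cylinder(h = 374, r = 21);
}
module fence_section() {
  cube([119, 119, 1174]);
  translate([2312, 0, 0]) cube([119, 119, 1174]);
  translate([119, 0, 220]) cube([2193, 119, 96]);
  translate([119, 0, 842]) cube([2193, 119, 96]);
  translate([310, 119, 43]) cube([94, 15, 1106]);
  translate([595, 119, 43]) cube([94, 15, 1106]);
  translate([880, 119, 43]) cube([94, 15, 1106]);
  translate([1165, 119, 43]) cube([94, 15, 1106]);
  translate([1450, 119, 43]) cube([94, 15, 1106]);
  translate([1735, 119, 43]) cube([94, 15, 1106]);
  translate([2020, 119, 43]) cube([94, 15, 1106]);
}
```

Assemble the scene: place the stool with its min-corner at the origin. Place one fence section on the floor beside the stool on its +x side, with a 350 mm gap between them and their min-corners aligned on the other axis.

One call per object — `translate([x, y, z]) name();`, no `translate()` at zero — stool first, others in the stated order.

stool();
translate([604, 0, 0]) fence_section();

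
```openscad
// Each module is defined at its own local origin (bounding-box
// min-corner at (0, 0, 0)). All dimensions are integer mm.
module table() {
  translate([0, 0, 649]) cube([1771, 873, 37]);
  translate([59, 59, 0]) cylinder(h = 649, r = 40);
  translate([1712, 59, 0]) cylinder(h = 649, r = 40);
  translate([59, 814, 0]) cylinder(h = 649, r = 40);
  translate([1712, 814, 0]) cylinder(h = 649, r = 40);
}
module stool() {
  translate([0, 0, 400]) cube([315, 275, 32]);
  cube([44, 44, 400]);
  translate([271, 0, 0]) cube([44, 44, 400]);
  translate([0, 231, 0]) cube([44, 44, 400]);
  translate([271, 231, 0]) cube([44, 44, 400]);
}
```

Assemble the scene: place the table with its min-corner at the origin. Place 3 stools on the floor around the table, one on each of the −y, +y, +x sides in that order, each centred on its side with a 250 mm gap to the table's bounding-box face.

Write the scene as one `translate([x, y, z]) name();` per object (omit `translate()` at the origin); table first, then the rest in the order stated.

table();
translate([728, -525, 0]) stool();
translate([728, 1123, 0]) stool();
translate([2021, 299, 0]) stool();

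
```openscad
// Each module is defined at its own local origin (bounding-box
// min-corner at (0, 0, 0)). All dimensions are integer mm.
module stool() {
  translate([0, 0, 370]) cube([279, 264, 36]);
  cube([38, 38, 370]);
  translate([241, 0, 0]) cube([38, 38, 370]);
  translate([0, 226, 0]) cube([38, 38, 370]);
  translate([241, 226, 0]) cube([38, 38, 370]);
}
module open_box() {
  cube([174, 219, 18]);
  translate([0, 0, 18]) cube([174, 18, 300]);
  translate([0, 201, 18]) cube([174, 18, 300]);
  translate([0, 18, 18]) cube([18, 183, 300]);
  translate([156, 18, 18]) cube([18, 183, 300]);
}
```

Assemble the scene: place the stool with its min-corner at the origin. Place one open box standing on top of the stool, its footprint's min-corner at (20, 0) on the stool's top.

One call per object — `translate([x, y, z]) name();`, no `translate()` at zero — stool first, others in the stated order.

stool();
translate([20, 0, 406]) open_box();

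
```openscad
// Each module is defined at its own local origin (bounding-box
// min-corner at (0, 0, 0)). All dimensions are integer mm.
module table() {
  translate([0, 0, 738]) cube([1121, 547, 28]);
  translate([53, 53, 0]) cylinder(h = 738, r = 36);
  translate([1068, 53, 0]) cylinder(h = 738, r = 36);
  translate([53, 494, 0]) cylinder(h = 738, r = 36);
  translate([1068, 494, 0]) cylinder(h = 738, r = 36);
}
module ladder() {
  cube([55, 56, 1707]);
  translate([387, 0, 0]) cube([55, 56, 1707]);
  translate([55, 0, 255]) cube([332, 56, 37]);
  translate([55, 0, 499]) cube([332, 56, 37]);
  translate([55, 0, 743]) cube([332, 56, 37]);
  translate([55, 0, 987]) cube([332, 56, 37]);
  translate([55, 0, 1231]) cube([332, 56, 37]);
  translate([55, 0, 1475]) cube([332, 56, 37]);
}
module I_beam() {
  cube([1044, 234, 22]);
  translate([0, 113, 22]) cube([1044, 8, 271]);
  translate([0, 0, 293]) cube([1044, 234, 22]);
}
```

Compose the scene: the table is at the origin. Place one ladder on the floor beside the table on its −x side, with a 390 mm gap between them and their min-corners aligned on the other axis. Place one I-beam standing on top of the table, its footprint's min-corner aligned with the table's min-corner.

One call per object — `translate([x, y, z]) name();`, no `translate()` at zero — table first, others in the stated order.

table();
translate([-832, 0, 0]) ladder();
translate([0, 0, 766]) I_beam();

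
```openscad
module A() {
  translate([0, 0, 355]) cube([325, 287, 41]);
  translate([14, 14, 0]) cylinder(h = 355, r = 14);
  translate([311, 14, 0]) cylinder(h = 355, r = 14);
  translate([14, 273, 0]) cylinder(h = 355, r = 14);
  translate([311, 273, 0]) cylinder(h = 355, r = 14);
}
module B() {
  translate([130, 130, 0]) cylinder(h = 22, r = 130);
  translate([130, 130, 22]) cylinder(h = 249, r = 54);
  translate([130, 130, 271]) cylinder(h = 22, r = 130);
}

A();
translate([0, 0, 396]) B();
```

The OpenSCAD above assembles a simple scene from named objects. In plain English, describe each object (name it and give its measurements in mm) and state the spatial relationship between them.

A is a four-legged stool. The seat is a 325×287×41 mm slab whose top surface is at z = 396 mm; four round legs, each 28 mm in diameter, run from the floor (z = 0) to the underside of the seat, each leg's axis is inset half a diameter from the nearest pair of seat edges (so the leg's bounding box is flush with the corner).

B is a spool: two coaxial disc flanges of radius 130 mm and thickness 22 mm, joined by a core cylinder of radius 54 mm and height 249 mm. The lower flange rests on z = 0 and the three cylinders share a vertical axis.

The spool is on top of the stool.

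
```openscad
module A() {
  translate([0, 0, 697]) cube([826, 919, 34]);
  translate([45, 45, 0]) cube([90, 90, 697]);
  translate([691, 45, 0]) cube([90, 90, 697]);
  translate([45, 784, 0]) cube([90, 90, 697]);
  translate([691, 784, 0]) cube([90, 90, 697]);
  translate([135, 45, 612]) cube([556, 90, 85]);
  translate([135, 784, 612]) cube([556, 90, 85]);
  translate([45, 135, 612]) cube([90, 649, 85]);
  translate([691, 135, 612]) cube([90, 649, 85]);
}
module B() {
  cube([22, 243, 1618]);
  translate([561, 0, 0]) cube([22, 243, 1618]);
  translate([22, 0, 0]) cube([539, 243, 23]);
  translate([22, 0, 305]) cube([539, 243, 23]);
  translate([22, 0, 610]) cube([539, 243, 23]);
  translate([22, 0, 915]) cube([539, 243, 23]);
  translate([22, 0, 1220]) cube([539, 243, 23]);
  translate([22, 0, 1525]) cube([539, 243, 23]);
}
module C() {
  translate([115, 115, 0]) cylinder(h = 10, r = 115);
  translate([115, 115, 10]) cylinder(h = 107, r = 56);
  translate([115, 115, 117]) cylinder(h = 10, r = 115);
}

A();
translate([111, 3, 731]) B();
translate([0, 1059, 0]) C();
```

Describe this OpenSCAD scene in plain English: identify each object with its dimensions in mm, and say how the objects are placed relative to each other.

A is a rectangular dining table. The top is 826×919×34 mm with its upper surface at z = 731 mm. It stands on four 90×90 mm square legs, each inset 45 mm from the nearest pair of top edges, running from the floor to the underside of the top. Four apron rails, 90 mm thick and 85 mm tall, run between adjacent legs with their top edges flush with the underside of the top and their outer faces flush with the legs' outer faces.

B is a bookshelf 583 mm wide overall, 243 mm deep and 1618 mm tall. The two sides are 22 mm thick vertical panels. 6 horizontal shelves of 23 mm thickness span between the inner faces of the sides; the lowest shelf sits on the floor and shelves are stacked with a clear vertical gap of 282 mm between each pair.

C is a spool: two coaxial disc flanges of radius 115 mm and thickness 10 mm, joined by a core cylinder of radius 56 mm and height 107 mm. The lower flange rests on z = 0 and the three cylinders share a vertical axis.

The bookshelf is on top of the table. The spool is on the floor beside the table on its +y side.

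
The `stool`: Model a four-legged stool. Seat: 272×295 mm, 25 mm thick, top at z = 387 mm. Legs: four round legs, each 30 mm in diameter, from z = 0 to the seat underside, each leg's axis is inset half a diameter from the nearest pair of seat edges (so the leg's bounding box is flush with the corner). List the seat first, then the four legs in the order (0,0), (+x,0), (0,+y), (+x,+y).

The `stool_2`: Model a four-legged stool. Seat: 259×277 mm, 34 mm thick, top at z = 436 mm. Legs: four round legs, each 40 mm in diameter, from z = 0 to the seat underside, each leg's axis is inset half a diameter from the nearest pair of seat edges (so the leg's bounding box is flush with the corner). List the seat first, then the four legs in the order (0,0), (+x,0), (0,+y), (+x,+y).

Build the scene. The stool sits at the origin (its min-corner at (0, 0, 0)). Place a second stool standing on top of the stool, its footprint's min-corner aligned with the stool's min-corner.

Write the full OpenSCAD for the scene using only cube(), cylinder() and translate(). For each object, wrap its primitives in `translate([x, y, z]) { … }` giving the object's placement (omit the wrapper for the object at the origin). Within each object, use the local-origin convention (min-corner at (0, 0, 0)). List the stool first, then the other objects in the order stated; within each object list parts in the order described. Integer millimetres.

translate([0, 0, 362]) cube([272, 295, 25]);
translate([15, 15, 0]) cylinder(h = 362, r = 15);
translate([257, 15, 0]) cylinder(h = 362, r = 15);
translate([15, 280, 0]) cylinder(h = 362, r = 15);
translate([257, 280, 0]) cylinder(h = 362, r = 15);
translate([0, 0, 387]) {
  translate([0, 0, 402]) cube([259, 277, 34]);
  translate([20, 20, 0]) cylinder(h = 402, r = 20);
  translate([239, 20, 0]) cylinder(h = 402, r = 20);
  translate([20, 257, 0]) cylinder(h = 402, r = 20);
  translate([239, 257, 0]) cylinder(h = 402, r = 20);
}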